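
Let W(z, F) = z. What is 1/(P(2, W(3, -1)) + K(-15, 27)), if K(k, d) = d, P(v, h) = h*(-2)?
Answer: 1/21 ≈ 0.047619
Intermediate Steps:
P(v, h) = -2*h
1/(P(2, W(3, -1)) + K(-15, 27)) = 1/(-2*3 + 27) = 1/(-6 + 27) = 1/21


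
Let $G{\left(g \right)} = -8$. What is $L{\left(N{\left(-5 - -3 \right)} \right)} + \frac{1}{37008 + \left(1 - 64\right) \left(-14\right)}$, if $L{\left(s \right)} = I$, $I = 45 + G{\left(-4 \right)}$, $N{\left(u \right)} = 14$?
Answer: $\frac{1401931}{37890} \approx 37.0$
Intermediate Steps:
$I = 37$ ($I = 45 - 8 = 37$)
$L{\left(s \right)} = 37$
$L{\left(N{\left(-5 - -3 \right)} \right)} + \frac{1}{37008 + \left(1 - 64\right) \left(-14\right)} = 37 + \frac{1}{37008 + \left(1 - 64\right) \left(-14\right)} = 37 + \frac{1}{37008 - -882} = 37 + \frac{1}{37008 + 882} = 37 + \frac{1}{37890} = \frac{1401931}{37890}$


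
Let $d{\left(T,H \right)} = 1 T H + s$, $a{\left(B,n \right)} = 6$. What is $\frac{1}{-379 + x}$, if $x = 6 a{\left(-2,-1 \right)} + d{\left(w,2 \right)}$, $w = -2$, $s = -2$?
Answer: $- \frac{1}{349} \approx -0.0028653$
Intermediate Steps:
$d{\left(T,H \right)} = -2 + H T$ ($d{\left(T,H \right)} = 1 T H - 2 = T H - 2 = H T - 2 = -2 + H T$)
$x = 30$ ($x = 6 \cdot 6 + \left(-2 + 2 \left(-2\right)\right) = 36 - 6 = 30$)
$\frac{1}{-379 + x} = \frac{1}{-379 + 30} = \frac{1}{-349} = - \frac{1}{349}$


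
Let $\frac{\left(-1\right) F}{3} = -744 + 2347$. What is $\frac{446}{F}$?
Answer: $- \frac{446}{4809} \approx -0.092743$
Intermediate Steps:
$F = -4809$ ($F = - 3 \left(-744 + 2347\right) = \left(-3\right) 1603 = -4809$)
$\frac{446}{F} = \frac{446}{-4809} = 446 \left(- \frac{1}{4809}\right) = - \frac{446}{4809}$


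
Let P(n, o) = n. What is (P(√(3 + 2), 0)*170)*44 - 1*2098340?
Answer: -2098340 + 7480*√5 ≈ -2.0816e+6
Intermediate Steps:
(P(√(3 + 2), 0)*170)*44 - 1*2098340 = (√(3 + 2)*170)*44 - 1*2098340 = (√5*170)*44 - 2098340 = (170*√5)*44 - 2098340 = 7480*√5 - 2098340 = -2098340 + 7480*√5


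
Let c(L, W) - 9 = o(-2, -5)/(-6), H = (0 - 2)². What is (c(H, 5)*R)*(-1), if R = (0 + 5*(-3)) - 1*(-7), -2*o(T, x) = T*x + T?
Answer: 232/3 ≈ 77.333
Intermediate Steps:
o(T, x) = -T/2 - T*x/2 (o(T, x) = -(T*x + T)/2 = -(T + T*x)/2 = -T/2 - T*x/2)
H = 4 (H = (-2)² = 4)
c(L, W) = 29/3 (c(L, W) = 9 - ½*(-2)*(1 - 5)/(-6) = 9 - ½*(-2)*(-4)*(-⅙) = 9 - 4*(-⅙) = 9 + ⅔ = 29/3)
R = -8 (R = (0 - 15) + 7 = -15 + 7 = -8)
(c(H, 5)*R)*(-1) = ((29/3)*(-8))*(-1) = -232/3*(-1) = 232/3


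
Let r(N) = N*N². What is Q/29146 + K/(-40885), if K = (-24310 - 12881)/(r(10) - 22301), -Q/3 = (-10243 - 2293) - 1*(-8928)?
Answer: 51788155947/139467034655 ≈ 0.37133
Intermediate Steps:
r(N) = N³
Q = 10824 (Q = -3*((-10243 - 2293) - 1*(-8928)) = -3*(-12536 + 8928) = -3*(-3608) = 10824)
K = 5313/3043 (K = (-24310 - 12881)/(10³ - 22301) = -37191/(1000 - 22301) = -37191/(-21301) = -37191*(-1/21301) = 5313/3043 ≈ 1.7460)
Q/29146 + K/(-40885) = 10824/29146 + (5313/3043)/(-40885) = 10824*(1/29146) + (5313/3043)*(-1/40885) = 5412/14573 - 5313/124413055 = 51788155947/139467034655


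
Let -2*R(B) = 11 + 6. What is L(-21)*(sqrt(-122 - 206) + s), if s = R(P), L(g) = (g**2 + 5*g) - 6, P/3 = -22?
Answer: -2805 + 660*I*sqrt(82) ≈ -2805.0 + 5976.6*I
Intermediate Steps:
P = -66 (P = 3*(-22) = -66)
R(B) = -17/2 (R(B) = -(11 + 6)/2 = -1/2*17 = -17/2)
L(g) = -6 + g**2 + 5*g
s = -17/2 ≈ -8.5000
L(-21)*(sqrt(-122 - 206) + s) = (-6 + (-21)**2 + 5*(-21))*(sqrt(-122 - 206) - 17/2) = (-6 + 441 - 105)*(sqrt(-328) - 17/2) = 330*(2*I*sqrt(82) - 17/2) = 330*(-17/2 + 2*I*sqrt(82)) = -2805 + 660*I*sqrt(82)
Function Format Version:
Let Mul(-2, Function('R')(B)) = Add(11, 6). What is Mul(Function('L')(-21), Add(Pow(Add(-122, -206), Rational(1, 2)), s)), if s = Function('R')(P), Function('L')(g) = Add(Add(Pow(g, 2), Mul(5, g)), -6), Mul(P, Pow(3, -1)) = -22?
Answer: Add(-2805, Mul(660, I, Pow(82, Rational(1, 2)))) ≈ Add(-2805.0, Mul(5976.6, I))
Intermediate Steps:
P = -66 (P = Mul(3, -22) = -66)
Function('R')(B) = Rational(-17, 2) (Function('R')(B) = Mul(Rational(-1, 2), Add(11, 6)) = Mul(Rational(-1, 2), 17) = Rational(-17, 2))
Function('L')(g) = Add(-6, Pow(g, 2), Mul(5, g))
s = Rational(-17, 2) ≈ -8.5000
Mul(Function('L')(-21), Add(Pow(Add(-122, -206), Rational(1, 2)), s)) = Mul(Add(-6, Pow(-21, 2), Mul(5, -21)), Add(Pow(Add(-122, -206), Rational(1, 2)), Rational(-17, 2))) = Mul(Add(-6, 441, -105), Add(Pow(-328, Rational(1, 2)), Rational(-17, 2))) = Mul(330, Add(Mul(2, I, Pow(82, Rational(1, 2))), Rational(-17, 2))) = Mul(330, Add(Rational(-17, 2), Mul(2, I, Pow(82, Rational(1, 2))))) = Add(-2805, Mul(660, I, Pow(82, Rational(1, 2))))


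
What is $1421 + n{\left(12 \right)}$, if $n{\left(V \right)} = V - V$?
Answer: $1421$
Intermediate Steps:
$n{\left(V \right)} = 0$
$1421 + n{\left(12 \right)} = 1421 + 0 = 1421$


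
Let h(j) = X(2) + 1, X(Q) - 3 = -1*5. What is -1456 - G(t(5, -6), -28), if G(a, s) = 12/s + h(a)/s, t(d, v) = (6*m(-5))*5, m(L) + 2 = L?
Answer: -40757/28 ≈ -1455.6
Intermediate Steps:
m(L) = -2 + L
X(Q) = -2 (X(Q) = 3 - 1*5 = 3 - 5 = -2)
t(d, v) = -210 (t(d, v) = (6*(-2 - 5))*5 = (6*(-7))*5 = -42*5 = -210)
h(j) = -1 (h(j) = -2 + 1 = -1)
G(a, s) = 11/s (G(a, s) = 12/s - 1/s = 11/s)
-1456 - G(t(5, -6), -28) = -1456 - 11/(-28) = -1456 - 11*(-1)/28 = -1456 - 1*(-11/28) = -1456 + 11/28 = -40757/28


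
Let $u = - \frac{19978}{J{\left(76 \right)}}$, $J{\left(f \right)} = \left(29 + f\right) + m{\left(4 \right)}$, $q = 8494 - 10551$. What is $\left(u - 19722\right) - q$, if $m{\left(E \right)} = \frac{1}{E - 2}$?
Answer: $- \frac{3767271}{211} \approx -17854.0$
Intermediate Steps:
$m{\left(E \right)} = \frac{1}{-2 + E}$
$q = -2057$ ($q = 8494 - 10551 = -2057$)
$J{\left(f \right)} = \frac{59}{2} + f$ ($J{\left(f \right)} = \left(29 + f\right) + \frac{1}{-2 + 4} = \left(29 + f\right) + \frac{1}{2} = \frac{59}{2} + f$)
$u = - \frac{39956}{211}$ ($u = - \frac{19978}{\frac{59}{2} + 76} = - \frac{19978}{\frac{211}{2}} = \left(-19978\right) \frac{2}{211} = - \frac{39956}{211} \approx -189.36$)
$\left(u - 19722\right) - q = \left(- \frac{39956}{211} - 19722\right) - -2057 = - \frac{4201298}{211} + 2057 = - \frac{3767271}{211}$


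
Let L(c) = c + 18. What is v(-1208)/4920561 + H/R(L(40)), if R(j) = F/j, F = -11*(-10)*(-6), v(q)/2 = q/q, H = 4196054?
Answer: -99793541720311/270630855 ≈ -3.6874e+5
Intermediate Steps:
v(q) = 2 (v(q) = 2*(q/q) = 2*1 = 2)
L(c) = 18 + c
F = -660 (F = 110*(-6) = -660)
R(j) = -660/j
v(-1208)/4920561 + H/R(L(40)) = 2/4920561 + 4196054/((-660/(18 + 40))) = 2*(1/4920561) + 4196054/((-660/58)) = 2/4920561 + 4196054/((-660*1/58)) = 2/4920561 + 4196054/(-330/29) = 2/4920561 + 4196054*(-29/330) = 2/4920561 - 60842783/165 = -99793541720311/270630855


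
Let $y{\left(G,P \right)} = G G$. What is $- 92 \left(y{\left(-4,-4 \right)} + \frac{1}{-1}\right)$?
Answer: $-1380$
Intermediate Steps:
$y{\left(G,P \right)} = G^{2}$
$- 92 \left(y{\left(-4,-4 \right)} + \frac{1}{-1}\right) = - 92 \left(\left(-4\right)^{2} + \frac{1}{-1}\right) = - 92 \left(16 - 1\right) = \left(-92\right) 15 = -1380$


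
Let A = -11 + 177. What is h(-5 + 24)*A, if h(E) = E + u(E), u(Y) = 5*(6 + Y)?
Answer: 23904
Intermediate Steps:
u(Y) = 30 + 5*Y
A = 166
h(E) = 30 + 6*E (h(E) = E + (30 + 5*E) = 30 + 6*E)
h(-5 + 24)*A = (30 + 6*(-5 + 24))*166 = (30 + 6*19)*166 = (30 + 114)*166 = 144*166 = 23904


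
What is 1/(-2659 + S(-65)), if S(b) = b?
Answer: -1/2724 ≈ -0.00036711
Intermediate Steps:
1/(-2659 + S(-65)) = 1/(-2659 - 65) = 1/(-2724) = -1/2724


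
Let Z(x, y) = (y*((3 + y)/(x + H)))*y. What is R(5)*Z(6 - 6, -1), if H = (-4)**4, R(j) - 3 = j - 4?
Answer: 1/32 ≈ 0.031250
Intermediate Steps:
R(j) = -1 + j (R(j) = 3 + (j - 4) = 3 + (-4 + j) = -1 + j)
H = 256
Z(x, y) = y**2*(3 + y)/(256 + x) (Z(x, y) = (y*((3 + y)/(x + 256)))*y = (y*((3 + y)/(256 + x)))*y = (y*(3 + y)/(256 + x))*y = y**2*(3 + y)/(256 + x))
R(5)*Z(6 - 6, -1) = (-1 + 5)*((-1)**2*(3 - 1)/(256 + (6 - 6))) = 4*(1*2/(256 + 0)) = 4*(1*2/256) = 4*(1*(1/256)*2) = 4*(1/128) = 1/32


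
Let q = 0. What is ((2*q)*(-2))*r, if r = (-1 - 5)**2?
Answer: 0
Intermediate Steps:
r = 36 (r = (-6)**2 = 36)
((2*q)*(-2))*r = ((2*0)*(-2))*36 = (0*(-2))*36 = 0*36 = 0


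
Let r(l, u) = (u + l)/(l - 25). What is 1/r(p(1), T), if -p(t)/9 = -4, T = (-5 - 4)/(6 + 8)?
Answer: 14/45 ≈ 0.31111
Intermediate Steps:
T = -9/14 ≈ -0.64286
p(t) = 36 (p(t) = -9*(-4) = 36)
r(l, u) = (l + u)/(-25 + l)
1/r(p(1), T) = 1/((36 - 9/14)/(-25 + 36)) = 1/((495/14)/11) = 1/((1/11)*(495/14)) = 1/(45/14) = 14/45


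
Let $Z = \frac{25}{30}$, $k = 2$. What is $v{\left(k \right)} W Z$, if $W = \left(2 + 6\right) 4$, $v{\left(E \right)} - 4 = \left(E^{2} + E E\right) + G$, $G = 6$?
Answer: $480$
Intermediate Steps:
$Z = \frac{5}{6}$ ($Z = 25 \cdot \frac{1}{30} = \frac{5}{6} \approx 0.83333$)
$v{\left(E \right)} = 10 + 2 E^{2}$ ($v{\left(E \right)} = 4 + \left(\left(E^{2} + E E\right) + 6\right) = 4 + \left(\left(E^{2} + E^{2}\right) + 6\right) = 4 + \left(2 E^{2} + 6\right) = 4 + \left(6 + 2 E^{2}\right) = 10 + 2 E^{2}$)
$W = 32$ ($W = 8 \cdot 4 = 32$)
$v{\left(k \right)} W Z = \left(10 + 2 \cdot 2^{2}\right) 32 \cdot \frac{5}{6} = \left(10 + 2 \cdot 4\right) 32 \cdot \frac{5}{6} = \left(10 + 8\right) 32 \cdot \frac{5}{6} = 18 \cdot 32 \cdot \frac{5}{6} = 576 \cdot \frac{5}{6} = 480$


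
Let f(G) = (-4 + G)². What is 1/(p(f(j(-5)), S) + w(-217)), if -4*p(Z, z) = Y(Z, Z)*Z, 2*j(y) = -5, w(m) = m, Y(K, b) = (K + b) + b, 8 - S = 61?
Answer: -64/99571 ≈ -0.00064276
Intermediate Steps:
S = -53 (S = 8 - 1*61 = 8 - 61 = -53)
Y(K, b) = K + 2*b
j(y) = -5/2 (j(y) = (½)*(-5) = -5/2)
p(Z, z) = -3*Z²/4 (p(Z, z) = -(Z + 2*Z)*Z/4 = -3*Z*Z/4 = -3*Z²/4)
1/(p(f(j(-5)), S) + w(-217)) = 1/(-3*(-4 - 5/2)⁴/4 - 217) = 1/(-3*((-13/2)²)²/4 - 217) = 1/(-3*(169/4)²/4 - 217) = 1/(-¾*28561/16 - 217) = 1/(-85683/64 - 217) = 1/(-99571/64) = -64/99571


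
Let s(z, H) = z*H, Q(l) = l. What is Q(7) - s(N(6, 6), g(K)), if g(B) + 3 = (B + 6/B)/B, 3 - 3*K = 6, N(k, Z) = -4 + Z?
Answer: -1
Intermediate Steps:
K = -1 (K = 1 - ⅓*6 = 1 - 2 = -1)
g(B) = -3 + (B + 6/B)/B
s(z, H) = H*z
Q(7) - s(N(6, 6), g(K)) = 7 - (-2 + 6/(-1)²)*(-4 + 6) = 7 - (-2 + 6*1)*2 = 7 - (-2 + 6)*2 = 7 - 4*2 = 7 - 1*8 = 7 - 8 = -1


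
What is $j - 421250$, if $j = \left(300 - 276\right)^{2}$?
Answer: $-420674$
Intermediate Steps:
$j = 576$ ($j = 24^{2} = 576$)
$j - 421250 = 576 - 421250 = -420674$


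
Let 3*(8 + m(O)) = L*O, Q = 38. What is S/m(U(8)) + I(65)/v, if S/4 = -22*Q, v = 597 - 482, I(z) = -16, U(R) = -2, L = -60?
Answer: -24067/230 ≈ -104.64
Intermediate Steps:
m(O) = -8 - 20*O (m(O) = -8 + (-60*O)/3 = -8 - 20*O)
v = 115
S = -3344 (S = 4*(-22*38) = 4*(-836) = -3344)
S/m(U(8)) + I(65)/v = -3344/(-8 - 20*(-2)) - 16/115 = -3344/(-8 + 40) - 16*1/115 = -3344/32 - 16/115 = -3344*1/32 - 16/115 = -209/2 - 16/115 = -24067/230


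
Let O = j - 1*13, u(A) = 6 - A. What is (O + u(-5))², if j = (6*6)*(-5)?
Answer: 33124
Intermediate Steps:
j = -180 (j = 36*(-5) = -180)
O = -193 (O = -180 - 1*13 = -180 - 13 = -193)
(O + u(-5))² = (-193 + (6 - 1*(-5)))² = (-193 + (6 + 5))² = (-193 + 11)² = (-182)² = 33124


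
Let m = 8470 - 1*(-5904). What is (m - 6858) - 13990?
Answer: -6474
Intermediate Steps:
m = 14374 (m = 8470 + 5904 = 14374)
(m - 6858) - 13990 = (14374 - 6858) - 13990 = 7516 - 13990 = -6474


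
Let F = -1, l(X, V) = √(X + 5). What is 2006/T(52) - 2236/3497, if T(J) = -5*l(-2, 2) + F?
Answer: 263443/9953 - 5015*√3/37 ≈ -208.29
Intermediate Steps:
l(X, V) = √(5 + X)
T(J) = -1 - 5*√3 (T(J) = -5*√(5 - 2) - 1 = -5*√3 - 1 = -1 - 5*√3)
2006/T(52) - 2236/3497 = 2006/(-1 - 5*√3) - 2236/3497 = 2006/(-1 - 5*√3) - 2236*1/3497 = 2006/(-1 - 5*√3) - 172/269 = -172/269 + 2006/(-1 - 5*√3)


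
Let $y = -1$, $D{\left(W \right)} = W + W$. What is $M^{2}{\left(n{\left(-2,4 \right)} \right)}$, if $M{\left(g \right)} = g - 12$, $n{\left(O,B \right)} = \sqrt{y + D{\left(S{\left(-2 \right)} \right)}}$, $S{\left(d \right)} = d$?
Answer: $\left(12 - i \sqrt{5}\right)^{2} \approx 139.0 - 53.666 i$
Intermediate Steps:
$D{\left(W \right)} = 2 W$
$n{\left(O,B \right)} = i \sqrt{5}$ ($n{\left(O,B \right)} = \sqrt{-1 + 2 \left(-2\right)} = \sqrt{-1 - 4} = \sqrt{-5} = i \sqrt{5}$)
$M{\left(g \right)} = -12 + g$
$M^{2}{\left(n{\left(-2,4 \right)} \right)} = \left(-12 + i \sqrt{5}\right)^{2}$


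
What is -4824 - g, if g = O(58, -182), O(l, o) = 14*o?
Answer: -2276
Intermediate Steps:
g = -2548 (g = 14*(-182) = -2548)
-4824 - g = -4824 - 1*(-2548) = -4824 + 2548 = -2276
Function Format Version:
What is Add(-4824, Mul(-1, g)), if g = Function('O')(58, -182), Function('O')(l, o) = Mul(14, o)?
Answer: -2276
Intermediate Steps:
g = -2548 (g = Mul(14, -182) = -2548)
Add(-4824, Mul(-1, g)) = Add(-4824, Mul(-1, -2548)) = Add(-4824, 2548) = -2276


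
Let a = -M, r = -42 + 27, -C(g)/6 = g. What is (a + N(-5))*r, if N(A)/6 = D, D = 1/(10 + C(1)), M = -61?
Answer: -1875/2 ≈ -937.50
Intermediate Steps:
C(g) = -6*g
D = ¼ (D = 1/(10 - 6*1) = 1/(10 - 6) = 1/4 = ¼ ≈ 0.25000)
N(A) = 3/2 (N(A) = 6*(¼) = 3/2)
r = -15
a = 61 (a = -1*(-61) = 61)
(a + N(-5))*r = (61 + 3/2)*(-15) = (125/2)*(-15) = -1875/2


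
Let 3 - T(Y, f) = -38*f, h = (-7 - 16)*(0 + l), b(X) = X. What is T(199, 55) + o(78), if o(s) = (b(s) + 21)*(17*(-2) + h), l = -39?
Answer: 87530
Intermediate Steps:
h = 897 (h = (-7 - 16)*(0 - 39) = -23*(-39) = 897)
T(Y, f) = 3 + 38*f (T(Y, f) = 3 - (-38)*f = 3 + 38*f)
o(s) = 18123 + 863*s (o(s) = (s + 21)*(17*(-2) + 897) = (21 + s)*(-34 + 897) = (21 + s)*863 = 18123 + 863*s)
T(199, 55) + o(78) = (3 + 38*55) + (18123 + 863*78) = (3 + 2090) + (18123 + 67314) = 2093 + 85437 = 87530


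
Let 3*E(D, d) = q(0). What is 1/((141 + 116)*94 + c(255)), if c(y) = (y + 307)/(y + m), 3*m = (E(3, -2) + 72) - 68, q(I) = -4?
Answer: 2303/55640932 ≈ 4.1390e-5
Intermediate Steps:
E(D, d) = -4/3 (E(D, d) = (1/3)*(-4) = -4/3)
m = 8/9 (m = ((-4/3 + 72) - 68)/3 = (212/3 - 68)/3 = (1/3)*(8/3) = 8/9 ≈ 0.88889)
c(y) = (307 + y)/(8/9 + y) (c(y) = (y + 307)/(y + 8/9) = (307 + y)/(8/9 + y))
1/((141 + 116)*94 + c(255)) = 1/((141 + 116)*94 + 9*(307 + 255)/(8 + 9*255)) = 1/(257*94 + 9*562/(8 + 2295)) = 1/(24158 + 9*562/2303) = 1/(24158 + 9*(1/2303)*562) = 1/(24158 + 5058/2303) = 1/(55640932/2303) = 2303/55640932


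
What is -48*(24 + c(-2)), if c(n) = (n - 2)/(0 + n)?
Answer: -1248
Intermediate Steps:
c(n) = (-2 + n)/n
-48*(24 + c(-2)) = -48*(24 + (-2 - 2)/(-2)) = -48*(24 - ½*(-4)) = -48*(24 + 2) = -48*26 = -1248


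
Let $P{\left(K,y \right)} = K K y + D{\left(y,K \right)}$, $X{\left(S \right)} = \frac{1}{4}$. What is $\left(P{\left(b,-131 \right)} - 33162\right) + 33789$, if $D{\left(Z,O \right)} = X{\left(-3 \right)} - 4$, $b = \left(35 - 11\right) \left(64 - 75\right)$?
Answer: $- \frac{36518211}{4} \approx -9.1296 \cdot 10^{6}$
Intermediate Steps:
$X{\left(S \right)} = \frac{1}{4}$
$b = -264$ ($b = 24 \left(-11\right) = -264$)
$D{\left(Z,O \right)} = - \frac{15}{4}$ ($D{\left(Z,O \right)} = \frac{1}{4} - 4 = - \frac{15}{4}$)
$P{\left(K,y \right)} = - \frac{15}{4} + y K^{2}$ ($P{\left(K,y \right)} = K K y - \frac{15}{4} = K^{2} y - \frac{15}{4} = y K^{2} - \frac{15}{4} = - \frac{15}{4} + y K^{2}$)
$\left(P{\left(b,-131 \right)} - 33162\right) + 33789 = \left(\left(- \frac{15}{4} - 131 \left(-264\right)^{2}\right) - 33162\right) + 33789 = \left(\left(- \frac{15}{4} - 9130176\right) - 33162\right) + 33789 = \left(- \frac{36520719}{4} - 33162\right) + 33789 = - \frac{36653367}{4} + 33789 = - \frac{36518211}{4}$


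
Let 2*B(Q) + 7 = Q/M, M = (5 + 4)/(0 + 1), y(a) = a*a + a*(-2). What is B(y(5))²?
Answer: 64/9 ≈ 7.1111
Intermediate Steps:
y(a) = a² - 2*a
M = 9 (M = 9/1 = 9*1 = 9)
B(Q) = -7/2 + Q/18 (B(Q) = -7/2 + (Q/9)/2 = -7/2 + Q/18)
B(y(5))² = (-7/2 + (5*(-2 + 5))/18)² = (-7/2 + (5*3)/18)² = (-7/2 + (1/18)*15)² = (-7/2 + ⅚)² = (-8/3)² = 64/9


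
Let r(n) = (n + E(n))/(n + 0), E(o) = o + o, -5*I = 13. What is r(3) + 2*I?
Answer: -11/5 ≈ -2.2000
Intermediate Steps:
I = -13/5 (I = -⅕*13 = -13/5 ≈ -2.6000)
E(o) = 2*o
r(n) = 3 (r(n) = (n + 2*n)/(n + 0) = (3*n)/n = 3)
r(3) + 2*I = 3 + 2*(-13/5) = 3 - 26/5 = -11/5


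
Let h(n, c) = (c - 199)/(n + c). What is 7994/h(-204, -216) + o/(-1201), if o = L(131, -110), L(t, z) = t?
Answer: 806455823/99683 ≈ 8090.2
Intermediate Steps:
o = 131
h(n, c) = (-199 + c)/(c + n)
7994/h(-204, -216) + o/(-1201) = 7994/(((-199 - 216)/(-216 - 204))) + 131/(-1201) = 7994/((-415/(-420))) + 131*(-1/1201) = 7994/((-1/420*(-415))) - 131/1201 = 7994/(83/84) - 131/1201 = 7994*(84/83) - 131/1201 = 671496/83 - 131/1201 = 806455823/99683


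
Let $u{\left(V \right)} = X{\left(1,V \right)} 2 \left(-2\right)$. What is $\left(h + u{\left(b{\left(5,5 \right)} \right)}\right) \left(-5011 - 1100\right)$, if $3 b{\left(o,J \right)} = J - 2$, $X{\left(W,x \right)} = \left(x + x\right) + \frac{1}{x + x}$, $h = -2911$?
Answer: $17850231$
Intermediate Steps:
$X{\left(W,x \right)} = \frac{1}{2 x} + 2 x$ ($X{\left(W,x \right)} = 2 x + \frac{1}{2 x} = \frac{1}{2 x} + 2 x$)
$b{\left(o,J \right)} = - \frac{2}{3} + \frac{J}{3}$ ($b{\left(o,J \right)} = \frac{J - 2}{3} = \frac{-2 + J}{3} = - \frac{2}{3} + \frac{J}{3}$)
$u{\left(V \right)} = - 8 V - \frac{2}{V}$ ($u{\left(V \right)} = \left(\frac{1}{2 V} + 2 V\right) 2 \left(-2\right) = \left(\frac{1}{V} + 4 V\right) \left(-2\right) = - 8 V - \frac{2}{V}$)
$\left(h + u{\left(b{\left(5,5 \right)} \right)}\right) \left(-5011 - 1100\right) = \left(-2911 - \left(\frac{2}{- \frac{2}{3} + \frac{1}{3} \cdot 5} + 8 \left(- \frac{2}{3} + \frac{1}{3} \cdot 5\right)\right)\right) \left(-5011 - 1100\right) = \left(-2911 - \left(\frac{2}{- \frac{2}{3} + \frac{5}{3}} + 8 \left(- \frac{2}{3} + \frac{5}{3}\right)\right)\right) \left(-6111\right) = \left(-2911 - \left(8 + \frac{2}{1}\right)\right) \left(-6111\right) = \left(-2911 - 10\right) \left(-6111\right) = \left(-2921\right) \left(-6111\right) = 17850231$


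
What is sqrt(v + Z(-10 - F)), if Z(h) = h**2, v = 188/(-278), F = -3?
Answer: sqrt(933663)/139 ≈ 6.9515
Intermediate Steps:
v = -94/139 (v = 188*(-1/278) = -94/139 ≈ -0.67626)
sqrt(v + Z(-10 - F)) = sqrt(-94/139 + (-10 - 1*(-3))**2) = sqrt(-94/139 + (-10 + 3)**2) = sqrt(-94/139 + (-7)**2) = sqrt(-94/139 + 49) = sqrt(6717/139) = sqrt(933663)/139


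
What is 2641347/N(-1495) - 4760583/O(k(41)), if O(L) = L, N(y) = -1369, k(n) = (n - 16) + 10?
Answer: -6609685272/47915 ≈ -1.3795e+5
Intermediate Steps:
k(n) = -6 + n (k(n) = (-16 + n) + 10 = -6 + n)
2641347/N(-1495) - 4760583/O(k(41)) = 2641347/(-1369) - 4760583/(-6 + 41) = 2641347*(-1/1369) - 4760583/35 = -2641347/1369 - 4760583*1/35 = -2641347/1369 - 4760583/35 = -6609685272/47915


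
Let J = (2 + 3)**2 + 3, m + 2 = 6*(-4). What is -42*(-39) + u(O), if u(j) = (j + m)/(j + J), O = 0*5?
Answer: 22919/14 ≈ 1637.1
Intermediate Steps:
O = 0
m = -26 (m = -2 + 6*(-4) = -2 - 24 = -26)
J = 28 (J = 5**2 + 3 = 25 + 3 = 28)
u(j) = (-26 + j)/(28 + j) (u(j) = (j - 26)/(j + 28) = (-26 + j)/(28 + j))
-42*(-39) + u(O) = -42*(-39) + (-26 + 0)/(28 + 0) = 1638 - 26/28 = 1638 + (1/28)*(-26) = 1638 - 13/14 = 22919/14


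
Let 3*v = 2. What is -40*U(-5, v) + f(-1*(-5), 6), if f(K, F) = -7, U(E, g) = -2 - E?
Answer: -127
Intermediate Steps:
v = 2/3 (v = (1/3)*2 = 2/3 ≈ 0.66667)
-40*U(-5, v) + f(-1*(-5), 6) = -40*(-2 - 1*(-5)) - 7 = -40*(-2 + 5) - 7 = -40*3 - 7 = -120 - 7 = -127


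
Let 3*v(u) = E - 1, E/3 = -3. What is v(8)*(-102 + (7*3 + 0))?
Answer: 270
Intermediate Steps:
E = -9 (E = 3*(-3) = -9)
v(u) = -10/3 (v(u) = (-9 - 1)/3 = (1/3)*(-10) = -10/3)
v(8)*(-102 + (7*3 + 0)) = -10*(-102 + (7*3 + 0))/3 = -10*(-102 + (21 + 0))/3 = -10*(-102 + 21)/3 = -10/3*(-81) = 270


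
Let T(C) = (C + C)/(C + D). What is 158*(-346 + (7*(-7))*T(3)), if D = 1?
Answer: -66281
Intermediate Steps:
T(C) = 2*C/(1 + C) (T(C) = (C + C)/(C + 1) = (2*C)/(1 + C) = 2*C/(1 + C))
158*(-346 + (7*(-7))*T(3)) = 158*(-346 + (7*(-7))*(2*3/(1 + 3))) = 158*(-346 - 98*3/4) = 158*(-346 - 49*3/2) = 158*(-346 - 147/2) = 158*(-839/2) = -66281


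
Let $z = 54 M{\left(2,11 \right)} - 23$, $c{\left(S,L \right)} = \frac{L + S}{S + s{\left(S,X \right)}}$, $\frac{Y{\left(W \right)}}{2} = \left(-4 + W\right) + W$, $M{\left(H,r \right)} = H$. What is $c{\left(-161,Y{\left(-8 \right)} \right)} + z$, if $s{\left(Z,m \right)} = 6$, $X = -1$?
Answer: $\frac{13376}{155} \approx 86.297$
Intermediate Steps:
$Y{\left(W \right)} = -8 + 4 W$ ($Y{\left(W \right)} = 2 \left(\left(-4 + W\right) + W\right) = 2 \left(-4 + 2 W\right) = -8 + 4 W$)
$c{\left(S,L \right)} = \frac{L + S}{6 + S}$ ($c{\left(S,L \right)} = \frac{L + S}{S + 6} = \frac{L + S}{6 + S}$)
$z = 85$ ($z = 54 \cdot 2 - 23 = 108 - 23 = 85$)
$c{\left(-161,Y{\left(-8 \right)} \right)} + z = \frac{\left(-8 + 4 \left(-8\right)\right) - 161}{6 - 161} + 85 = \frac{\left(-8 - 32\right) - 161}{-155} + 85 = - \frac{-40 - 161}{155} + 85 = \left(- \frac{1}{155}\right) \left(-201\right) + 85 = \frac{201}{155} + 85 = \frac{13376}{155}$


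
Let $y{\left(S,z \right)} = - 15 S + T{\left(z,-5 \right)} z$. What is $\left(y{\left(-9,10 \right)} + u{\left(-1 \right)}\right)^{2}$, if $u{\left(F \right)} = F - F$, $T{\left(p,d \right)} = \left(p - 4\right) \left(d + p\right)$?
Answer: $189225$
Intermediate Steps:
$T{\left(p,d \right)} = \left(-4 + p\right) \left(d + p\right)$
$u{\left(F \right)} = 0$
$y{\left(S,z \right)} = - 15 S + z \left(20 + z^{2} - 9 z\right)$ ($y{\left(S,z \right)} = - 15 S + \left(z^{2} - -20 - 4 z - 5 z\right) z = - 15 S + \left(z^{2} + 20 - 4 z - 5 z\right) z = - 15 S + \left(20 + z^{2} - 9 z\right) z = - 15 S + z \left(20 + z^{2} - 9 z\right)$)
$\left(y{\left(-9,10 \right)} + u{\left(-1 \right)}\right)^{2} = \left(\left(\left(-15\right) \left(-9\right) + 10 \left(20 + 10^{2} - 90\right)\right) + 0\right)^{2} = \left(\left(135 + 10 \left(20 + 100 - 90\right)\right) + 0\right)^{2} = \left(\left(135 + 10 \cdot 30\right) + 0\right)^{2} = \left(\left(135 + 300\right) + 0\right)^{2} = \left(435 + 0\right)^{2} = 435^{2} = 189225$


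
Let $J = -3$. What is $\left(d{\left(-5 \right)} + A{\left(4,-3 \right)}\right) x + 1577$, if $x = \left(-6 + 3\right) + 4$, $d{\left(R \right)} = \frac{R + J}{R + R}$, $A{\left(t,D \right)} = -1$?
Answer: $\frac{7884}{5} \approx 1576.8$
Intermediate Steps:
$d{\left(R \right)} = \frac{-3 + R}{2 R}$ ($d{\left(R \right)} = \frac{R - 3}{R + R} = \frac{-3 + R}{2 R}$)
$x = 1$ ($x = -3 + 4 = 1$)
$\left(d{\left(-5 \right)} + A{\left(4,-3 \right)}\right) x + 1577 = \left(\frac{-3 - 5}{2 \left(-5\right)} - 1\right) 1 + 1577 = \left(\frac{1}{2} \left(- \frac{1}{5}\right) \left(-8\right) - 1\right) 1 + 1577 = \left(\frac{4}{5} - 1\right) 1 + 1577 = \left(- \frac{1}{5}\right) 1 + 1577 = - \frac{1}{5} + 1577 = \frac{7884}{5}$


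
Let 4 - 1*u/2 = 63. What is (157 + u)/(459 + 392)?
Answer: 39/851 ≈ 0.045828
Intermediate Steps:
u = -118 (u = 8 - 2*63 = 8 - 126 = -118)
(157 + u)/(459 + 392) = (157 - 118)/(459 + 392) = 39/851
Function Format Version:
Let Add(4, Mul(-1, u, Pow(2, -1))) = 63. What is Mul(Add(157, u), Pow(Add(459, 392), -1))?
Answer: Rational(39, 851) ≈ 0.045828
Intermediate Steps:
u = -118 (u = Add(8, Mul(-2, 63)) = Add(8, -126) = -118)
Mul(Add(157, u), Pow(Add(459, 392), -1)) = Mul(Add(157, -118), Pow(Add(459, 392), -1)) = Mul(39, Pow(851, -1)) = Mul(39, Rational(1, 851)) = Rational(39, 851)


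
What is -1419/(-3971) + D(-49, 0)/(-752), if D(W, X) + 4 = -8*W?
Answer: -10765/67868 ≈ -0.15862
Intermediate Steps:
D(W, X) = -4 - 8*W
-1419/(-3971) + D(-49, 0)/(-752) = -1419/(-3971) + (-4 - 8*(-49))/(-752) = -1419*(-1/3971) + (-4 + 392)*(-1/752) = 129/361 + 388*(-1/752) = 129/361 - 97/188 = -10765/67868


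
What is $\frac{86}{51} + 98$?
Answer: $\frac{5084}{51} \approx 99.686$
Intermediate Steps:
$\frac{86}{51} + 98 = \frac{5084}{51}$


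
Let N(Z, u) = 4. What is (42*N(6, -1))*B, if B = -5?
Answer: -840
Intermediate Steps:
(42*N(6, -1))*B = (42*4)*(-5) = 168*(-5) = -840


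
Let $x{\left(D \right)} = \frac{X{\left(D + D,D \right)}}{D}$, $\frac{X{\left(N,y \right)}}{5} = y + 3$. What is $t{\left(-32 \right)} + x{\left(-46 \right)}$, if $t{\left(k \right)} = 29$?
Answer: $\frac{1549}{46} \approx 33.674$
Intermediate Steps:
$X{\left(N,y \right)} = 15 + 5 y$ ($X{\left(N,y \right)} = 5 \left(y + 3\right) = 5 \left(3 + y\right) = 15 + 5 y$)
$x{\left(D \right)} = \frac{15 + 5 D}{D}$
$t{\left(-32 \right)} + x{\left(-46 \right)} = 29 + \left(5 + \frac{15}{-46}\right) = 29 + \left(5 + 15 \left(- \frac{1}{46}\right)\right) = 29 + \left(5 - \frac{15}{46}\right) = 29 + \frac{215}{46} = \frac{1549}{46}$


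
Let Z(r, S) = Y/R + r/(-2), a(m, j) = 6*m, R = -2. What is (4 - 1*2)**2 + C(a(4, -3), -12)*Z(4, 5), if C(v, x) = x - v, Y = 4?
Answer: 148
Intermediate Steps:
Z(r, S) = -2 - r/2 (Z(r, S) = 4/(-2) + r/(-2) = 4*(-1/2) + r*(-1/2) = -2 - r/2)
(4 - 1*2)**2 + C(a(4, -3), -12)*Z(4, 5) = (4 - 1*2)**2 + (-12 - 6*4)*(-2 - 1/2*4) = (4 - 2)**2 + (-12 - 1*24)*(-2 - 2) = 2**2 + (-12 - 24)*(-4) = 4 - 36*(-4) = 4 + 144 = 148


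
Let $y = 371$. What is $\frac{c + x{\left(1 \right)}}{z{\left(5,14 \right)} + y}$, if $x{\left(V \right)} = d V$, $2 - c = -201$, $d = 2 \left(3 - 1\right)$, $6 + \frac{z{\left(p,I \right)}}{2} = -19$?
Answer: $\frac{69}{107} \approx 0.64486$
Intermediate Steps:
$z{\left(p,I \right)} = -50$ ($z{\left(p,I \right)} = -12 + 2 \left(-19\right) = -12 - 38 = -50$)
$d = 4$ ($d = 2 \cdot 2 = 4$)
$c = 203$ ($c = 2 - -201 = 2 + 201 = 203$)
$x{\left(V \right)} = 4 V$
$\frac{c + x{\left(1 \right)}}{z{\left(5,14 \right)} + y} = \frac{203 + 4 \cdot 1}{-50 + 371} = \frac{203 + 4}{321} = 207 \cdot \frac{1}{321} = \frac{69}{107}$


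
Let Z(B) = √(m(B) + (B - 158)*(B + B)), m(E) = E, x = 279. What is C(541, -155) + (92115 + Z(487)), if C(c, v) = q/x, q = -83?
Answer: 25700002/279 + √320933 ≈ 92681.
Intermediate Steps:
C(c, v) = -83/279
Z(B) = √(B + 2*B*(-158 + B)) (Z(B) = √(B + (B - 158)*(B + B)) = √(B + (-158 + B)*(2*B)) = √(B + 2*B*(-158 + B)))
C(541, -155) + (92115 + Z(487)) = -83/279 + (92115 + √(487*(-315 + 2*487))) = -83/279 + (92115 + √(487*(-315 + 974))) = -83/279 + (92115 + √(487*659)) = -83/279 + (92115 + √320933) = 25700002/279 + √320933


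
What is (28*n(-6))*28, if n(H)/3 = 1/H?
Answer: -392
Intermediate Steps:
n(H) = 3/H
(28*n(-6))*28 = (28*(3/(-6)))*28 = (28*(3*(-⅙)))*28 = (28*(-½))*28 = -14*28 = -392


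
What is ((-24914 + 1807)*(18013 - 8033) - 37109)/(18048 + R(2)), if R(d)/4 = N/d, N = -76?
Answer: -230644969/17896 ≈ -12888.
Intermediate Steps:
R(d) = -304/d (R(d) = 4*(-76/d) = -304/d)
((-24914 + 1807)*(18013 - 8033) - 37109)/(18048 + R(2)) = ((-24914 + 1807)*(18013 - 8033) - 37109)/(18048 - 304/2) = (-23107*9980 - 37109)/(18048 - 304*½) = (-230607860 - 37109)/(18048 - 152) = -230644969/17896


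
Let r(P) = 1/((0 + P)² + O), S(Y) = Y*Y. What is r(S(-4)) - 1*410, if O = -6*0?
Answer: -104959/256 ≈ -410.00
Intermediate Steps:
O = 0
S(Y) = Y²
r(P) = P⁻² (r(P) = 1/((0 + P)² + 0) = 1/(P² + 0) = 1/(P²) = P⁻²)
r(S(-4)) - 1*410 = ((-4)²)⁻² - 1*410 = 16⁻² - 410 = 1/256 - 410 = -104959/256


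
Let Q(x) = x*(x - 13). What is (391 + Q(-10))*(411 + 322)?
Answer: 455193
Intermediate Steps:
Q(x) = x*(-13 + x)
(391 + Q(-10))*(411 + 322) = (391 - 10*(-13 - 10))*(411 + 322) = (391 - 10*(-23))*733 = (391 + 230)*733 = 621*733 = 455193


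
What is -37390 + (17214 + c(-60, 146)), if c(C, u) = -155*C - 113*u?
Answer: -27374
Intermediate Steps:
-37390 + (17214 + c(-60, 146)) = -37390 + (17214 + (-155*(-60) - 113*146)) = -37390 + (17214 + (9300 - 16498)) = -37390 + (17214 - 7198) = -37390 + 10016 = -27374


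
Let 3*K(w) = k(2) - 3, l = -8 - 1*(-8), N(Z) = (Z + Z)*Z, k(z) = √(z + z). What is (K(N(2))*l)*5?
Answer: 0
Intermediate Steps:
k(z) = √2*√z (k(z) = √(2*z) = √2*√z)
N(Z) = 2*Z² (N(Z) = (2*Z)*Z = 2*Z²)
l = 0 (l = -8 + 8 = 0)
K(w) = -⅓ (K(w) = (√2*√2 - 3)/3 = (2 - 3)/3 = (⅓)*(-1) = -⅓)
(K(N(2))*l)*5 = -⅓*0*5 = 0*5 = 0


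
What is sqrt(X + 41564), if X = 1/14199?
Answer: sqrt(8379784598163)/14199 ≈ 203.87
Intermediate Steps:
X = 1/14199 ≈ 7.0428e-5
sqrt(X + 41564) = sqrt(1/14199 + 41564) = sqrt(590167237/14199) = sqrt(8379784598163)/14199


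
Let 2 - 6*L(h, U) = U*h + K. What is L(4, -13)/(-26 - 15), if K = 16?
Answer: -19/123 ≈ -0.15447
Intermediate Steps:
L(h, U) = -7/3 - U*h/6 (L(h, U) = 1/3 - (U*h + 16)/6 = 1/3 - (16 + U*h)/6 = 1/3 + (-8/3 - U*h/6) = -7/3 - U*h/6)
L(4, -13)/(-26 - 15) = (-7/3 - 1/6*(-13)*4)/(-26 - 15) = (-7/3 + 26/3)/(-41) = -1/41*19/3 = -19/123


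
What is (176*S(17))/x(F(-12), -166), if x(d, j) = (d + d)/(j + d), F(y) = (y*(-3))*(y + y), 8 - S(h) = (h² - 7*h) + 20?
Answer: -515515/27 ≈ -19093.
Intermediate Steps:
S(h) = -12 - h² + 7*h (S(h) = 8 - ((h² - 7*h) + 20) = 8 - (20 + h² - 7*h) = 8 + (-20 - h² + 7*h) = -12 - h² + 7*h)
F(y) = -6*y² (F(y) = (-3*y)*(2*y) = -6*y²)
x(d, j) = 2*d/(d + j) (x(d, j) = (2*d)/(d + j) = 2*d/(d + j))
(176*S(17))/x(F(-12), -166) = (176*(-12 - 1*17² + 7*17))/((2*(-6*(-12)²)/(-6*(-12)² - 166))) = (176*(-12 - 1*289 + 119))/((2*(-6*144)/(-6*144 - 166))) = (176*(-12 - 289 + 119))/((2*(-864)/(-864 - 166))) = (176*(-182))/((2*(-864)/(-1030))) = -32032/(2*(-864)*(-1/1030)) = -32032/864/515 = -32032*515/864 = -515515/27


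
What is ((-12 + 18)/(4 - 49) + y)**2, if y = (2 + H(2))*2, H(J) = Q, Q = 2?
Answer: 13924/225 ≈ 61.884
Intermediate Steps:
H(J) = 2
y = 8 (y = (2 + 2)*2 = 4*2 = 8)
((-12 + 18)/(4 - 49) + y)**2 = ((-12 + 18)/(4 - 49) + 8)**2 = (6/(-45) + 8)**2 = (6*(-1/45) + 8)**2 = (-2/15 + 8)**2 = (118/15)**2 = 13924/225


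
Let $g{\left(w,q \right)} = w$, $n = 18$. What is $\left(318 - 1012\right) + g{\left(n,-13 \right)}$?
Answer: $-676$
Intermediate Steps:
$\left(318 - 1012\right) + g{\left(n,-13 \right)} = \left(318 - 1012\right) + 18 = -694 + 18 = -676$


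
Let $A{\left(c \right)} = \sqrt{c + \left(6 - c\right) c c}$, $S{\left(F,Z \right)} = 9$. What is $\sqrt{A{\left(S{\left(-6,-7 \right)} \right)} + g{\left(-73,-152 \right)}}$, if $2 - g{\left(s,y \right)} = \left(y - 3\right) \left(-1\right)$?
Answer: $\sqrt{-153 + 3 i \sqrt{26}} \approx 0.61758 + 12.385 i$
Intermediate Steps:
$g{\left(s,y \right)} = -1 + y$ ($g{\left(s,y \right)} = 2 - \left(y - 3\right) \left(-1\right) = 2 - \left(-3 + y\right) \left(-1\right) = 2 - \left(3 - y\right) = 2 + \left(-3 + y\right) = -1 + y$)
$A{\left(c \right)} = \sqrt{c + c^{2} \left(6 - c\right)}$ ($A{\left(c \right)} = \sqrt{c + c \left(6 - c\right) c} = \sqrt{c + c^{2} \left(6 - c\right)}$)
$\sqrt{A{\left(S{\left(-6,-7 \right)} \right)} + g{\left(-73,-152 \right)}} = \sqrt{\sqrt{9 \left(1 - 9^{2} + 6 \cdot 9\right)} - 153} = \sqrt{\sqrt{9 \left(1 - 81 + 54\right)} - 153} = \sqrt{\sqrt{9 \left(-26\right)} - 153} = \sqrt{\sqrt{-234} - 153} = \sqrt{3 i \sqrt{26} - 153} = \sqrt{-153 + 3 i \sqrt{26}}$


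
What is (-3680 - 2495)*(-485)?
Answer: 2994875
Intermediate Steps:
(-3680 - 2495)*(-485) = -6175*(-485) = 2994875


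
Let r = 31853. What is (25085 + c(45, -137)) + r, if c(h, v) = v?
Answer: 56801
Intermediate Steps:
(25085 + c(45, -137)) + r = (25085 - 137) + 31853 = 24948 + 31853 = 56801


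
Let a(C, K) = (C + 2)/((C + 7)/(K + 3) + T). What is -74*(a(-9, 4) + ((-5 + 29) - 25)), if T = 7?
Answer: 7104/47 ≈ 151.15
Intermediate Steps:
a(C, K) = (2 + C)/(7 + (7 + C)/(3 + K)) (a(C, K) = (C + 2)/((C + 7)/(K + 3) + 7) = (2 + C)/((7 + C)/(3 + K) + 7) = (2 + C)/(7 + (7 + C)/(3 + K)))
-74*(a(-9, 4) + ((-5 + 29) - 25)) = -74*((6 + 2*4 + 3*(-9) - 9*4)/(28 - 9 + 7*4) + ((-5 + 29) - 25)) = -74*((6 + 8 - 27 - 36)/(28 - 9 + 28) + (24 - 25)) = -74*(-49/47 - 1) = -74*(-96/47) = 7104/47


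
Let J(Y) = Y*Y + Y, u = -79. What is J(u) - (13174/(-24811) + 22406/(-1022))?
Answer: 78409119749/12678421 ≈ 6184.5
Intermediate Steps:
J(Y) = Y + Y**2 (J(Y) = Y**2 + Y = Y + Y**2)
J(u) - (13174/(-24811) + 22406/(-1022)) = -79*(1 - 79) - (13174/(-24811) + 22406/(-1022)) = -79*(-78) - (13174*(-1/24811) + 22406*(-1/1022)) = 6162 - (-13174/24811 - 11203/511) = 6162 - 1*(-284689547/12678421) = 6162 + 284689547/12678421 = 78409119749/12678421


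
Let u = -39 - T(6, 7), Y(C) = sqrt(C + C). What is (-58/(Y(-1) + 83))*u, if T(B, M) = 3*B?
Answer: 91466/2297 - 1102*I*sqrt(2)/2297 ≈ 39.82 - 0.67848*I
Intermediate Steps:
Y(C) = sqrt(2)*sqrt(C) (Y(C) = sqrt(2*C) = sqrt(2)*sqrt(C))
u = -57 (u = -39 - 3*6 = -39 - 1*18 = -39 - 18 = -57)
(-58/(Y(-1) + 83))*u = -58/(sqrt(2)*sqrt(-1) + 83)*(-57) = -58/(sqrt(2)*I + 83)*(-57) = -58/(I*sqrt(2) + 83)*(-57) = -58/(83 + I*sqrt(2))*(-57) = 3306/(83 + I*sqrt(2))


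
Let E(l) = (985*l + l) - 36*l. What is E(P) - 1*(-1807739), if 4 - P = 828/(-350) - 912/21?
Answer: 12985305/7 ≈ 1.8550e+6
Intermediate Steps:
P = 8714/175 (P = 4 - (828/(-350) - 912/21) = 4 - (828*(-1/350) - 912*1/21) = 4 - (-414/175 - 304/7) = 4 - 1*(-8014/175) = 4 + 8014/175 = 8714/175 ≈ 49.794)
E(l) = 950*l (E(l) = 986*l - 36*l = 950*l)
E(P) - 1*(-1807739) = 950*(8714/175) - 1*(-1807739) = 331132/7 + 1807739 = 12985305/7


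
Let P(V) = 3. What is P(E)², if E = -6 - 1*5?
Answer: 9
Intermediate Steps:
E = -11 (E = -6 - 5 = -11)
P(E)² = 3² = 9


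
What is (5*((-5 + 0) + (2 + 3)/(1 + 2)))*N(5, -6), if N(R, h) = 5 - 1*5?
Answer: 0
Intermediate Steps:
N(R, h) = 0 (N(R, h) = 5 - 5 = 0)
(5*((-5 + 0) + (2 + 3)/(1 + 2)))*N(5, -6) = (5*((-5 + 0) + (2 + 3)/(1 + 2)))*0 = (5*(-5 + 5/3))*0 = (5*(-10/3))*0 = -50/3*0 = 0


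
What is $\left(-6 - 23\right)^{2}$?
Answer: $841$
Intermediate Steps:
$\left(-6 - 23\right)^{2} = \left(-29\right)^{2} = 841$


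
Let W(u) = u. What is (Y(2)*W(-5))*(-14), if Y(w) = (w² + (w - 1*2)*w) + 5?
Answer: 630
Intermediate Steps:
Y(w) = 5 + w² + w*(-2 + w) (Y(w) = (w² + (w - 2)*w) + 5 = (w² + (-2 + w)*w) + 5 = (w² + w*(-2 + w)) + 5 = 5 + w² + w*(-2 + w))
(Y(2)*W(-5))*(-14) = ((5 - 2*2 + 2*2²)*(-5))*(-14) = ((5 - 4 + 2*4)*(-5))*(-14) = ((5 - 4 + 8)*(-5))*(-14) = (9*(-5))*(-14) = -45*(-14) = 630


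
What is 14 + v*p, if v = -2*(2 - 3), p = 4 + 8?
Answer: 38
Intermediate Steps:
p = 12
v = 2 (v = -2*(-1) = 2)
14 + v*p = 14 + 2*12 = 14 + 24 = 38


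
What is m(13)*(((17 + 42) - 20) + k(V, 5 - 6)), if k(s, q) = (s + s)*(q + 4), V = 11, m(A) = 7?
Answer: 735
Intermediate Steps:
k(s, q) = 2*s*(4 + q) (k(s, q) = (2*s)*(4 + q) = 2*s*(4 + q))
m(13)*(((17 + 42) - 20) + k(V, 5 - 6)) = 7*(((17 + 42) - 20) + 2*11*(4 + (5 - 6))) = 7*((59 - 20) + 2*11*(4 - 1)) = 7*(39 + 2*11*3) = 7*(39 + 66) = 7*105 = 735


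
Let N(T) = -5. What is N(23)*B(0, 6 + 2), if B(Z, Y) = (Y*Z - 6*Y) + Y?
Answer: 200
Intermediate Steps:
B(Z, Y) = -5*Y + Y*Z (B(Z, Y) = (-6*Y + Y*Z) + Y = -5*Y + Y*Z)
N(23)*B(0, 6 + 2) = -5*(6 + 2)*(-5 + 0) = -40*(-5) = -5*(-40) = 200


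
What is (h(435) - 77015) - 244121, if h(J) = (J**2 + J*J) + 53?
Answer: 57367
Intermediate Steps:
h(J) = 53 + 2*J**2 (h(J) = (J**2 + J**2) + 53 = 2*J**2 + 53 = 53 + 2*J**2)
(h(435) - 77015) - 244121 = ((53 + 2*435**2) - 77015) - 244121 = ((53 + 2*189225) - 77015) - 244121 = ((53 + 378450) - 77015) - 244121 = (378503 - 77015) - 244121 = 301488 - 244121 = 57367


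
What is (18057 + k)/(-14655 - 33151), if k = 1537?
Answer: -9797/23903 ≈ -0.40986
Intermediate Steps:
(18057 + k)/(-14655 - 33151) = (18057 + 1537)/(-14655 - 33151) = 19594/(-47806) = 19594*(-1/47806) = -9797/23903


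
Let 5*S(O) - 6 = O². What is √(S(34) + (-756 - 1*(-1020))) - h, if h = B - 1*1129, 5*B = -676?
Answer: 6321/5 + √12410/5 ≈ 1286.5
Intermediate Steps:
B = -676/5 (B = (⅕)*(-676) = -676/5 ≈ -135.20)
S(O) = 6/5 + O²/5
h = -6321/5 (h = -676/5 - 1*1129 = -676/5 - 1129 = -6321/5 ≈ -1264.2)
√(S(34) + (-756 - 1*(-1020))) - h = √((6/5 + (⅕)*34²) + (-756 - 1*(-1020))) - 1*(-6321/5) = √((6/5 + (⅕)*1156) + (-756 + 1020)) + 6321/5 = √((6/5 + 1156/5) + 264) + 6321/5 = √(1162/5 + 264) + 6321/5 = √(2482/5) + 6321/5 = √12410/5 + 6321/5 = 6321/5 + √12410/5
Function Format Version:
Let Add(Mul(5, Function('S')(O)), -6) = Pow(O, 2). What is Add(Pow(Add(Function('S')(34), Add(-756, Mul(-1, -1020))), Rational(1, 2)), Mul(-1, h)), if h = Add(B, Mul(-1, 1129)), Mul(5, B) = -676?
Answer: Add(Rational(6321, 5), Mul(Rational(1, 5), Pow(12410, Rational(1, 2)))) ≈ 1286.5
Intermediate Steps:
B = Rational(-676, 5) (B = Mul(Rational(1, 5), -676) = Rational(-676, 5) ≈ -135.20)
Function('S')(O) = Add(Rational(6, 5), Mul(Rational(1, 5), Pow(O, 2)))
h = Rational(-6321, 5) (h = Add(Rational(-676, 5), Mul(-1, 1129)) = Add(Rational(-676, 5), -1129) = Rational(-6321, 5) ≈ -1264.2)
Add(Pow(Add(Function('S')(34), Add(-756, Mul(-1, -1020))), Rational(1, 2)), Mul(-1, h)) = Add(Pow(Add(Add(Rational(6, 5), Mul(Rational(1, 5), Pow(34, 2))), Add(-756, Mul(-1, -1020))), Rational(1, 2)), Mul(-1, Rational(-6321, 5))) = Add(Pow(Add(Add(Rational(6, 5), Mul(Rational(1, 5), 1156)), Add(-756, 1020)), Rational(1, 2)), Rational(6321, 5)) = Add(Pow(Add(Add(Rational(6, 5), Rational(1156, 5)), 264), Rational(1, 2)), Rational(6321, 5)) = Add(Pow(Add(Rational(1162, 5), 264), Rational(1, 2)), Rational(6321, 5)) = Add(Pow(Rational(2482, 5), Rational(1, 2)), Rational(6321, 5)) = Add(Mul(Rational(1, 5), Pow(12410, Rational(1, 2))), Rational(6321, 5)) = Add(Rational(6321, 5), Mul(Rational(1, 5), Pow(12410, Rational(1, 2))))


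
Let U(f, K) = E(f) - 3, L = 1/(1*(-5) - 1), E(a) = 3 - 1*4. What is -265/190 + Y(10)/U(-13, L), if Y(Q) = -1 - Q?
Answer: 103/76 ≈ 1.3553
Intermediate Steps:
E(a) = -1 (E(a) = 3 - 4 = -1)
L = -⅙ (L = 1/(-5 - 1) = 1/(-6) = 1*(-⅙) = -⅙ ≈ -0.16667)
U(f, K) = -4 (U(f, K) = -1 - 3 = -4)
-265/190 + Y(10)/U(-13, L) = -265/190 + (-1 - 1*10)/(-4) = -265*1/190 + (-1 - 10)*(-¼) = -53/38 - 11*(-¼) = -53/38 + 11/4 = 103/76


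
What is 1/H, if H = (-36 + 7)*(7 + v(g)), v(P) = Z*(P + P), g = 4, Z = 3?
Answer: -1/899 ≈ -0.0011123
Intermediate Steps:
v(P) = 6*P (v(P) = 3*(P + P) = 3*(2*P) = 6*P)
H = -899 (H = (-36 + 7)*(7 + 6*4) = -29*(7 + 24) = -29*31 = -899)
1/H = 1/(-899) = -1/899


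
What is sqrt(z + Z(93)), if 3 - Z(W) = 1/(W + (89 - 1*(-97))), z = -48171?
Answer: I*sqrt(416605063)/93 ≈ 219.47*I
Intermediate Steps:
Z(W) = 3 - 1/(186 + W) (Z(W) = 3 - 1/(W + (89 - 1*(-97))) = 3 - 1/(W + (89 + 97)) = 3 - 1/(W + 186) = 3 - 1/(186 + W))
sqrt(z + Z(93)) = sqrt(-48171 + (557 + 3*93)/(186 + 93)) = sqrt(-48171 + (557 + 279)/279) = sqrt(-48171 + (1/279)*836) = sqrt(-48171 + 836/279) = sqrt(-13438873/279) = I*sqrt(416605063)/93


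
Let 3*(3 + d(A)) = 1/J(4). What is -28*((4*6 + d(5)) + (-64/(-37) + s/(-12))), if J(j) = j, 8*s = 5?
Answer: -188643/296 ≈ -637.31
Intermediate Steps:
s = 5/8 (s = (1/8)*5 = 5/8 ≈ 0.62500)
d(A) = -35/12 (d(A) = -3 + (1/3)/4 = -3 + (1/3)*(1/4) = -3 + 1/12 = -35/12)
-28*((4*6 + d(5)) + (-64/(-37) + s/(-12))) = -28*((4*6 - 35/12) + (-64/(-37) + (5/8)/(-12))) = -28*((24 - 35/12) + (-64*(-1/37) + (5/8)*(-1/12))) = -28*(253/12 + (64/37 - 5/96)) = -28*(253/12 + 5959/3552) = -28*26949/1184 = -188643/296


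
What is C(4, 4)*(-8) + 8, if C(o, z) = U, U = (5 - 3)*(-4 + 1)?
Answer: 56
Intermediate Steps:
U = -6 (U = 2*(-3) = -6)
C(o, z) = -6
C(4, 4)*(-8) + 8 = -6*(-8) + 8 = 48 + 8 = 56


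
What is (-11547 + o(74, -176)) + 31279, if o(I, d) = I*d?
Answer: 6708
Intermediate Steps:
(-11547 + o(74, -176)) + 31279 = (-11547 + 74*(-176)) + 31279 = (-11547 - 13024) + 31279 = -24571 + 31279 = 6708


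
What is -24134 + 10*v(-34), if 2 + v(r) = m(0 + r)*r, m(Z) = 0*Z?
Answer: -24154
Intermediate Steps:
m(Z) = 0
v(r) = -2 (v(r) = -2 + 0*r = -2 + 0 = -2)
-24134 + 10*v(-34) = -24134 + 10*(-2) = -24134 - 20 = -24154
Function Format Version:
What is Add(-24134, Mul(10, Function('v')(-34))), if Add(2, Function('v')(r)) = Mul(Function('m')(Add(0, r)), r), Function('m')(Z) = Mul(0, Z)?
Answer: -24154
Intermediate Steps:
Function('m')(Z) = 0
Function('v')(r) = -2 (Function('v')(r) = Add(-2, Mul(0, r)) = Add(-2, 0) = -2)
Add(-24134, Mul(10, Function('v')(-34))) = Add(-24134, Mul(10, -2)) = Add(-24134, -20) = -24154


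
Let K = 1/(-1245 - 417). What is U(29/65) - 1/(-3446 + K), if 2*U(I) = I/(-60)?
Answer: -153126737/44672573400 ≈ -0.0034278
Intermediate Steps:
K = -1/1662 (K = 1/(-1662) = -1/1662 ≈ -0.00060168)
U(I) = -I/120 (U(I) = (I/(-60))/2 = (I*(-1/60))/2 = (-I/60)/2 = -I/120)
U(29/65) - 1/(-3446 + K) = -29/(120*65) - 1/(-3446 - 1/1662) = -29/(120*65) - 1/(-5727253/1662) = -1/120*29/65 - 1*(-1662/5727253) = -29/7800 + 1662/5727253 = -153126737/44672573400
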